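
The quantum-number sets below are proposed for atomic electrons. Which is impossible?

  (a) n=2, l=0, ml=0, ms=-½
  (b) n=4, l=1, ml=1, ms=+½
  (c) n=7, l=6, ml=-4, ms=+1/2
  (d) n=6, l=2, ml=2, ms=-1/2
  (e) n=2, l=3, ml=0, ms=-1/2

(e)

(e) has l = 3 ≥ n = 2, violating 0 ≤ l ≤ n−1.
The remaining sets (a), (b), (c), (d) satisfy all four rules.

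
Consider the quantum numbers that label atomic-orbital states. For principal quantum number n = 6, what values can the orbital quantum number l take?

0, 1, 2, 3, 4, 5

l is an integer with 0 ≤ l ≤ n−1, so for n = 6: l = 0, 1, 2, 3, 4, 5.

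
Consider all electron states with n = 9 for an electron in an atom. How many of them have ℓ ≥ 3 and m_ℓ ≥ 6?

Contributions: ℓ=6 → 1; ℓ=7 → 2; ℓ=8 → 3.
Orbitals: 1 + 2 + 3 = 6. Each orbital carries two spin states, so 6 × 2 = 12 states.

12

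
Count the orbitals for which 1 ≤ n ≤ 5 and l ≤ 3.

For each n in the range, tally the orbitals obeying l ≤ 3:
n=1 → 1; n=2 → 4; n=3 → 9; n=4 → 16; n=5 → 16.
Total orbitals: 1 + 4 + 9 + 16 + 16 = 46.

46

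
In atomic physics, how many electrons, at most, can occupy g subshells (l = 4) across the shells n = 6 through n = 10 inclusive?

90

A g subshell (l = 4) exists for every n ≥ 5, so shells n = 6, 7, 8, 9, 10 each contribute one — 5 subshells.
Since each g subshell holds 2(2·4+1) = 18 electrons, the total is 5 × 18 = 90.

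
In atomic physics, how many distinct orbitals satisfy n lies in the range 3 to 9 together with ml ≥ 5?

20

Per-shell orbital counts meeting the constraint:
n=6 → 1; n=7 → 3; n=8 → 6; n=9 → 10.
Total orbitals: 1 + 3 + 6 + 10 = 20.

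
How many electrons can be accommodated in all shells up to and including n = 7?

280

Total orbitals = 1² + 2² + 3² + 4² + 5² + 6² + 7² = 140. Doubling for spin gives 280 electrons.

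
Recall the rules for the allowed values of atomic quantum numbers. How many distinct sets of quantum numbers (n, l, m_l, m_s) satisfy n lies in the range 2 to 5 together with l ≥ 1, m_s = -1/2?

Work shell by shell — for each n, count the (l, m_l) pairs that satisfy l ≥ 1:
n=2 → 3; n=3 → 8; n=4 → 15; n=5 → 24.
Orbitals: 3 + 8 + 15 + 24 = 50. With m_s fixed to -1/2 there is one state per orbital, so 50 states.

50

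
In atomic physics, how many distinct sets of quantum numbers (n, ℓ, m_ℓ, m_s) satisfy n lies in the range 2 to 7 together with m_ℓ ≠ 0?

Per-shell orbital counts meeting the constraint:
n=2 → 2; n=3 → 6; n=4 → 12; n=5 → 20; n=6 → 30; n=7 → 42.
Orbitals: 2 + 6 + 12 + 20 + 30 + 42 = 112. Including both spin states (m_s = ±1/2) gives 2 × 112 = 224 states.

224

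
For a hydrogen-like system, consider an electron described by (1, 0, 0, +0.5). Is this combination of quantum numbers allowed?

Valid

n = 1 is a positive integer. ℓ = 0 satisfies 0 ≤ ℓ ≤ n−1 = 0. m_ℓ = 0 lies in the range −ℓ … +ℓ (here 0). m_s = +1/2 is one of ±1/2.
All four constraints are satisfied.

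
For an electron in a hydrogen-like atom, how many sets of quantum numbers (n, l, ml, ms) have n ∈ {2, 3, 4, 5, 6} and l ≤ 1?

40

Per-shell orbital counts meeting the constraint:
n=2 → 4; n=3 → 4; n=4 → 4; n=5 → 4; n=6 → 4.
Orbitals: 4 + 4 + 4 + 4 + 4 = 20. Including both spin states (ms = ±1/2) gives 2 × 20 = 40 states.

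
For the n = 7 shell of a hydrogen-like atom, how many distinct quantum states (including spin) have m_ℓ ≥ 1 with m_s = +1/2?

Per ℓ-value: ℓ=1 → 1; ℓ=2 → 2; ℓ=3 → 3; ℓ=4 → 4; ℓ=5 → 5; ℓ=6 → 6.
Orbitals: 1 + 2 + 3 + 4 + 5 + 6 = 21. With m_s fixed to a single value there is one state per orbital, giving 21 states.

21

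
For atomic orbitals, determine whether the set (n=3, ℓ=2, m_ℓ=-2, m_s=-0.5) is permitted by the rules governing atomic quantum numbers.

n = 3 is a positive integer. ℓ = 2 satisfies 0 ≤ ℓ ≤ n−1 = 2. m_ℓ = -2 lies in the range −ℓ … +ℓ (here −2 … 2). m_s = -1/2 is one of ±1/2.
All four constraints are satisfied.

Allowed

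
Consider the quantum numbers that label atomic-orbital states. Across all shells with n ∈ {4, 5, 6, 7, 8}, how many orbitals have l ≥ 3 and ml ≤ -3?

Per-shell orbital counts meeting the constraint:
n=4 → 1; n=5 → 3; n=6 → 6; n=7 → 10; n=8 → 15.
Total orbitals: 1 + 3 + 6 + 10 + 15 = 35.

35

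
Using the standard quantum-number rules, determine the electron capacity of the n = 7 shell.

98

A shell holds 2n² electrons: 2 × 7² = 2 × 49 = 98.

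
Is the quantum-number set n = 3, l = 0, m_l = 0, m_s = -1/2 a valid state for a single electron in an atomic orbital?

Yes

n = 3 is a positive integer. l = 0 satisfies 0 ≤ l ≤ n−1 = 2. m_l = 0 lies in the range −l … +l (here 0). m_s = -1/2 is one of ±1/2.
All four constraints are satisfied.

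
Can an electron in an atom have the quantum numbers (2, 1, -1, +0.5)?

Allowed

n = 2 is a positive integer. ℓ = 1 satisfies 0 ≤ ℓ ≤ n−1 = 1. m_ℓ = -1 lies in the range −ℓ … +ℓ (here −1 … 1). m_s = +1/2 is one of ±1/2.
All four constraints are satisfied.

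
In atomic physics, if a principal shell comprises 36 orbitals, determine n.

n = 6

n² = 36 ⇒ n = 6.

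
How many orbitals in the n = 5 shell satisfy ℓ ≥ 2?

21

Orbitals with ℓ ≥ 2, by ℓ: ℓ=2 → 5; ℓ=3 → 7; ℓ=4 → 9.
Total orbitals: 5 + 7 + 9 = 21.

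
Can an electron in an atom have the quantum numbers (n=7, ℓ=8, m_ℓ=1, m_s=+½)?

The orbital quantum number must satisfy 0 ≤ ℓ ≤ n−1. With n = 7 the allowed ℓ values are 0, 1, 2, 3, 4, 5, 6, so ℓ = 8 is out of range.

No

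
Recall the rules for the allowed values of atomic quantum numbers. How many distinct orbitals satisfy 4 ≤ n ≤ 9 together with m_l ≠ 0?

232

For each n in the range, tally the orbitals obeying m_l ≠ 0:
n=4 → 12; n=5 → 20; n=6 → 30; n=7 → 42; n=8 → 56; n=9 → 72.
Total orbitals: 12 + 20 + 30 + 42 + 56 + 72 = 232.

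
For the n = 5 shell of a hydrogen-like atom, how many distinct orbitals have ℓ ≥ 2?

Go through ℓ = 0, …, 4 (the values permitted for n = 5).
Per ℓ-value: ℓ=2 → 5; ℓ=3 → 7; ℓ=4 → 9.
Total orbitals: 5 + 7 + 9 = 21.

21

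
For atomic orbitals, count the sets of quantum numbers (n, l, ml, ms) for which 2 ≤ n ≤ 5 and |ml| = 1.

40

Work shell by shell — for each n, count the (l, ml) pairs that satisfy |ml| = 1:
n=2 → 2; n=3 → 4; n=4 → 6; n=5 → 8.
Orbitals: 2 + 4 + 6 + 8 = 20. Including both spin states (ms = ±1/2) gives 2 × 20 = 40 states.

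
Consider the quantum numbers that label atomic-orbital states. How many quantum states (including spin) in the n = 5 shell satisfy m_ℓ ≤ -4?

2

The n = 5 shell has ℓ = 0 through 4; check each.
Orbitals with m_ℓ ≤ -4, by ℓ: ℓ=4 → 1.
Orbitals: 1. Each orbital carries two spin states, so 1 × 2 = 2 states.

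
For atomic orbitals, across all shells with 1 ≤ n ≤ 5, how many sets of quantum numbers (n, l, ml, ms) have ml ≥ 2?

20

Treat each shell separately and count matching orbitals:
n=3 → 1; n=4 → 3; n=5 → 6.
Orbitals: 1 + 3 + 6 = 10. Including both spin states (ms = ±1/2) gives 2 × 10 = 20 states.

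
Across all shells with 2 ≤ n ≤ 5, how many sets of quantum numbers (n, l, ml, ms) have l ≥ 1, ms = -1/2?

Count contributing orbitals for each principal shell:
n=2 → 3; n=3 → 8; n=4 → 15; n=5 → 24.
Orbitals: 3 + 8 + 15 + 24 = 50. With ms fixed to -1/2 there is one state per orbital, so 50 states.

50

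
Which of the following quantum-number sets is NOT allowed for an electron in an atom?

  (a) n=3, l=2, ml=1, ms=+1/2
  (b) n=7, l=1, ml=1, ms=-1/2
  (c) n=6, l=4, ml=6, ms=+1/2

(c)

(c) has |ml| = 6 > l = 4, violating −l ≤ ml ≤ l.
The remaining sets (a), (b) satisfy all four rules.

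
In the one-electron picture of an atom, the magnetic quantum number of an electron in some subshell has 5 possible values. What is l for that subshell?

ml ranges over 2l+1 integers, so 2l+1 = 5 ⇒ l = 2.

l = 2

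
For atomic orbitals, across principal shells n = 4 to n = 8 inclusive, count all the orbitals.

190

Shell n has n² orbitals: 4²=16 + 5²=25 + 6²=36 + 7²=49 + 8²=64 = 190 orbitals.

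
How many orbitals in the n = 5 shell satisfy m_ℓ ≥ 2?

Go through ℓ = 0, …, 4 (the values permitted for n = 5).
Contributions: ℓ=2 → 1; ℓ=3 → 2; ℓ=4 → 3.
Total orbitals: 1 + 2 + 3 = 6.

6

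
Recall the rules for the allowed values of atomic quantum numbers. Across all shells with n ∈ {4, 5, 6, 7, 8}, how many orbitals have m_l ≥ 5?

For each n in the range, tally the orbitals obeying m_l ≥ 5:
n=6 → 1; n=7 → 3; n=8 → 6.
Total orbitals: 1 + 3 + 6 = 10.

10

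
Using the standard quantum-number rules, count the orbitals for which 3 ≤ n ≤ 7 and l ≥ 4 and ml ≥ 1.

28

Count contributing orbitals for each principal shell:
n=5 → 4; n=6 → 9; n=7 → 15.
Total orbitals: 4 + 9 + 15 = 28.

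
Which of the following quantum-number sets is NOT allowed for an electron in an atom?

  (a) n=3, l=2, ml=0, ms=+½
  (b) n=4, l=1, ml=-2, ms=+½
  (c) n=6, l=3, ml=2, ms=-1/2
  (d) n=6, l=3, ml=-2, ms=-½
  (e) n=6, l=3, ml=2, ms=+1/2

(b) has |ml| = 2 > l = 1, violating −l ≤ ml ≤ l.
The remaining sets (a), (c), (d), (e) satisfy all four rules.

(b)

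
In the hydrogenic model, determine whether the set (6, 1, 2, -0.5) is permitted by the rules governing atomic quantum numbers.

The magnetic quantum number must satisfy −l ≤ m_l ≤ l. With l = 1, m_l can only be -1, 0, 1, so m_l = 2 is forbidden.

No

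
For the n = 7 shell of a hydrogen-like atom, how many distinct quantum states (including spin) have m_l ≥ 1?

The n = 7 shell has l = 0 through 6; check each.
Orbitals with m_l ≥ 1, by l: l=1 → 1; l=2 → 2; l=3 → 3; l=4 → 4; l=5 → 5; l=6 → 6.
Orbitals: 1 + 2 + 3 + 4 + 5 + 6 = 21. Each orbital carries two spin states, so 21 × 2 = 42 states.

42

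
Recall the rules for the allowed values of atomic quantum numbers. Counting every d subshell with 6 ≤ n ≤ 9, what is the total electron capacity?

40

A d subshell (l = 2) exists for every n ≥ 3, so shells n = 6, 7, 8, 9 each contribute one — 4 subshells.
Since each d subshell holds 2(2·2+1) = 10 electrons, the total is 4 × 10 = 40.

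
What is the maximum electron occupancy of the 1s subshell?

2

A subshell with l = 0 has 2l+1 = 1 orbital, each holding 2 electrons (spin ±1/2), so 1 × 2 = 2.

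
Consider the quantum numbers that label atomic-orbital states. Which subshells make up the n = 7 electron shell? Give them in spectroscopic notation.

7s, 7p, 7d, 7f, 7g, 7h, 7i

For n = 7, l runs from 0 to 6. In spectroscopic notation l = 0,1,2,… ↔ s,p,d,f,g,h,i, so the subshells are 7s, 7p, 7d, 7f, 7g, 7h, 7i.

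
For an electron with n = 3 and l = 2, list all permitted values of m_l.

-2, -1, 0, 1, 2

m_l takes every integer from −l to +l. With l = 2 that gives the 5 values -2, -1, 0, 1, 2.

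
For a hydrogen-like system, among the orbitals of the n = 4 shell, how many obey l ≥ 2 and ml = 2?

2

Go through l = 0, …, 3 (the values permitted for n = 4).
Contributions: l=2 → 1; l=3 → 1.
Total orbitals: 1 + 1 = 2.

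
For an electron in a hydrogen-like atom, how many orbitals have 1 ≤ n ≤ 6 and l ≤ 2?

41

Count contributing orbitals for each principal shell:
n=1 → 1; n=2 → 4; n=3 → 9; n=4 → 9; n=5 → 9; n=6 → 9.
Total orbitals: 1 + 4 + 9 + 9 + 9 + 9 = 41.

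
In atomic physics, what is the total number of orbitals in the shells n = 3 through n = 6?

86

Shell n has n² orbitals: 3²=9 + 4²=16 + 5²=25 + 6²=36 = 86 orbitals.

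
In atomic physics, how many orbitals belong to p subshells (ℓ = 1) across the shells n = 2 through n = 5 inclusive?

12

A p subshell (ℓ = 1) exists for every n ≥ 2, so shells n = 2, 3, 4, 5 each contribute one — 4 subshells.
Since each p subshell has 2·1+1 = 3 orbitals, the total is 4 × 3 = 12.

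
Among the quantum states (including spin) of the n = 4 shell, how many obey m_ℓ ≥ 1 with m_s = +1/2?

6

Orbitals with m_ℓ ≥ 1, by ℓ: ℓ=1 → 1; ℓ=2 → 2; ℓ=3 → 3.
Orbitals: 1 + 2 + 3 = 6. With m_s fixed to a single value there is one state per orbital, giving 6 states.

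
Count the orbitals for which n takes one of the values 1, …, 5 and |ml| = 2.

12

For each n in the range, tally the orbitals obeying |ml| = 2:
n=3 → 2; n=4 → 4; n=5 → 6.
Total orbitals: 2 + 4 + 6 = 12.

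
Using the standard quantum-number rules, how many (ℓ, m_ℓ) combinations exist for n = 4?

16

The n = 4 shell contains n² = 4² = 16 orbitals.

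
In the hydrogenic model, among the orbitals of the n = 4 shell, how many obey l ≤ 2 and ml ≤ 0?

6

Contributions: l=0 → 1; l=1 → 2; l=2 → 3.
Total orbitals: 1 + 2 + 3 = 6.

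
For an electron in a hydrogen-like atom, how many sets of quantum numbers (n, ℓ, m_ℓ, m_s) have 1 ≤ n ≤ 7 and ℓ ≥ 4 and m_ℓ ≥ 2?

44

Work shell by shell — for each n, count the (ℓ, m_ℓ) pairs that satisfy ℓ ≥ 4 and m_ℓ ≥ 2:
n=5 → 3; n=6 → 7; n=7 → 12.
Orbitals: 3 + 7 + 12 = 22. Including both spin states (m_s = ±1/2) gives 2 × 22 = 44 states.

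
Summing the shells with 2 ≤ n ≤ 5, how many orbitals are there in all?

Shell n has n² orbitals: 2²=4 + 3²=9 + 4²=16 + 5²=25 = 54 orbitals.

54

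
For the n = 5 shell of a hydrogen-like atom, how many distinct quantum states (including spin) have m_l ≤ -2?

Go through l = 0, …, 4 (the values permitted for n = 5).
Contributions: l=2 → 1; l=3 → 2; l=4 → 3.
Orbitals: 1 + 2 + 3 = 6. Each orbital carries two spin states, so 6 × 2 = 12 states.

12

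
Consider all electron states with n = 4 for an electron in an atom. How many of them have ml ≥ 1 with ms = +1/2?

6

For n = 4, l ranges over 0 … 3.
Contributions: l=1 → 1; l=2 → 2; l=3 → 3.
Orbitals: 1 + 2 + 3 = 6. With ms fixed to a single value there is one state per orbital, giving 6 states.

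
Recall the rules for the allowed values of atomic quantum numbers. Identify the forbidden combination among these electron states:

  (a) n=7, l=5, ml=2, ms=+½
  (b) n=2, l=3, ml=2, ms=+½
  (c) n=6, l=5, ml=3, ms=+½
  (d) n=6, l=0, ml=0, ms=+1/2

(b)

(b) has l = 3 ≥ n = 2, violating 0 ≤ l ≤ n−1.
The remaining sets (a), (c), (d) satisfy all four rules.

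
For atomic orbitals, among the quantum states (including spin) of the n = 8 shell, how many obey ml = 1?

For n = 8, l ranges over 0 … 7.
Contributions: l=1 → 1; l=2 → 1; l=3 → 1; l=4 → 1; l=5 → 1; l=6 → 1; l=7 → 1.
Orbitals: 1 + 1 + 1 + 1 + 1 + 1 + 1 = 7. Each orbital carries two spin states, so 7 × 2 = 14 states.

14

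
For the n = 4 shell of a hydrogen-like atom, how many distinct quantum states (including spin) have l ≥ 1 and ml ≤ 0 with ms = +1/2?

9

Per l-value: l=1 → 2; l=2 → 3; l=3 → 4.
Orbitals: 2 + 3 + 4 = 9. With ms fixed to a single value there is one state per orbital, giving 9 states.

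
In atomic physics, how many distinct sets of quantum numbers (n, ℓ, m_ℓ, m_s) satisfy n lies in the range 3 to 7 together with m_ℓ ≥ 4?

Count contributing orbitals for each principal shell:
n=5 → 1; n=6 → 3; n=7 → 6.
Orbitals: 1 + 3 + 6 = 10. Including both spin states (m_s = ±1/2) gives 2 × 10 = 20 states.

20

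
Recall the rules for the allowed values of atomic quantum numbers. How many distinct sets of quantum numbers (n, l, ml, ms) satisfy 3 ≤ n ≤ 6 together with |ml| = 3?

Treat each shell separately and count matching orbitals:
n=4 → 2; n=5 → 4; n=6 → 6.
Orbitals: 2 + 4 + 6 = 12. Including both spin states (ms = ±1/2) gives 2 × 12 = 24 states.

24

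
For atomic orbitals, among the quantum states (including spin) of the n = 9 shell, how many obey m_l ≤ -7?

6

The n = 9 shell has l = 0 through 8; check each.
Contributions: l=7 → 1; l=8 → 2.
Orbitals: 1 + 2 = 3. Each orbital carries two spin states, so 3 × 2 = 6 states.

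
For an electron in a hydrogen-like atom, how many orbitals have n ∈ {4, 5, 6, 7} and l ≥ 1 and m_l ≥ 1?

52

Count contributing orbitals for each principal shell:
n=4 → 6; n=5 → 10; n=6 → 15; n=7 → 21.
Total orbitals: 6 + 10 + 15 + 21 = 52.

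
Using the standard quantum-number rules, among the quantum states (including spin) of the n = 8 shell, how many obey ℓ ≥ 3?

For n = 8, ℓ ranges over 0 … 7.
Orbitals with ℓ ≥ 3, by ℓ: ℓ=3 → 7; ℓ=4 → 9; ℓ=5 → 11; ℓ=6 → 13; ℓ=7 → 15.
Orbitals: 7 + 9 + 11 + 13 + 15 = 55. Each orbital carries two spin states, so 55 × 2 = 110 states.

110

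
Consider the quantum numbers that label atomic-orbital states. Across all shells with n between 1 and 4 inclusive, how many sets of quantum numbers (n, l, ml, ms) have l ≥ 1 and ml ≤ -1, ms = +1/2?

Go shell by shell, enumerating (l, ml) with l ≥ 1 and ml ≤ -1:
n=2 → 1; n=3 → 3; n=4 → 6.
Orbitals: 1 + 3 + 6 = 10. With ms fixed to +1/2 there is one state per orbital, so 10 states.

10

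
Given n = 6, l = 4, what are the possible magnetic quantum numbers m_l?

m_l takes every integer from −l to +l. With l = 4 that gives the 9 values -4, -3, -2, -1, 0, 1, 2, 3, 4.

-4, -3, -2, -1, 0, 1, 2, 3, 4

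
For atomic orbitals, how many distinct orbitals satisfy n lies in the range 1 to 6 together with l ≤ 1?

21

For each n in the range, tally the orbitals obeying l ≤ 1:
n=1 → 1; n=2 → 4; n=3 → 4; n=4 → 4; n=5 → 4; n=6 → 4.
Total orbitals: 1 + 4 + 4 + 4 + 4 + 4 = 21.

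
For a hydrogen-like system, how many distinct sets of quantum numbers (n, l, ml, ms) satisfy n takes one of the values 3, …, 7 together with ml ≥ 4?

20

Work shell by shell — for each n, count the (l, ml) pairs that satisfy ml ≥ 4:
n=5 → 1; n=6 → 3; n=7 → 6.
Orbitals: 1 + 3 + 6 = 10. Including both spin states (ms = ±1/2) gives 2 × 10 = 20 states.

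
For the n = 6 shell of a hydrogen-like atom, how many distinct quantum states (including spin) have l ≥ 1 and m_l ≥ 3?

12

Orbitals with l ≥ 1 and m_l ≥ 3, by l: l=3 → 1; l=4 → 2; l=5 → 3.
Orbitals: 1 + 2 + 3 = 6. Each orbital carries two spin states, so 6 × 2 = 12 states.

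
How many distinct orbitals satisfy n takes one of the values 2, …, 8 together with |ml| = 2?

Work shell by shell — for each n, count the (l, ml) pairs that satisfy |ml| = 2:
n=3 → 2; n=4 → 4; n=5 → 6; n=6 → 8; n=7 → 10; n=8 → 12.
Total orbitals: 2 + 4 + 6 + 8 + 10 + 12 = 42.

42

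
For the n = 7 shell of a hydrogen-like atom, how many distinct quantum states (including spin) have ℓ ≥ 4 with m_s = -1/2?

The n = 7 shell has ℓ = 0 through 6; check each.
Per ℓ-value: ℓ=4 → 9; ℓ=5 → 11; ℓ=6 → 13.
Orbitals: 9 + 11 + 13 = 33. With m_s fixed to a single value there is one state per orbital, giving 33 states.

33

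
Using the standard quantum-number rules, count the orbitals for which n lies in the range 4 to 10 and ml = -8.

Go shell by shell, enumerating (l, ml) with ml = -8:
n=9 → 1; n=10 → 2.
Total orbitals: 1 + 2 = 3.

3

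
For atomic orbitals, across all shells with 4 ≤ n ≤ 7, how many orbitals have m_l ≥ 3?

20

Work shell by shell — for each n, count the (l, m_l) pairs that satisfy m_l ≥ 3:
n=4 → 1; n=5 → 3; n=6 → 6; n=7 → 10.
Total orbitals: 1 + 3 + 6 + 10 = 20.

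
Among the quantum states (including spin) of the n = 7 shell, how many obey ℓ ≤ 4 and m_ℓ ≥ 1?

20

For n = 7, ℓ ranges over 0 … 6.
The (ℓ, m_ℓ) pairs meeting ℓ ≤ 4 and m_ℓ ≥ 1 give: ℓ=1 → 1; ℓ=2 → 2; ℓ=3 → 3; ℓ=4 → 4.
Orbitals: 1 + 2 + 3 + 4 = 10. Each orbital carries two spin states, so 10 × 2 = 20 states.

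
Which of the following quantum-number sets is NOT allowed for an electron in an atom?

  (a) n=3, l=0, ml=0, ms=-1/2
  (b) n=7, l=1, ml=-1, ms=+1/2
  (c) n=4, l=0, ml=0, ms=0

(c) has ms = 0, but an electron's spin must be ±1/2.
The remaining sets (a), (b) satisfy all four rules.

(c)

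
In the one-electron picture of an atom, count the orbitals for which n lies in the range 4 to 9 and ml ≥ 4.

35

Count contributing orbitals for each principal shell:
n=5 → 1; n=6 → 3; n=7 → 6; n=8 → 10; n=9 → 15.
Total orbitals: 1 + 3 + 6 + 10 + 15 = 35.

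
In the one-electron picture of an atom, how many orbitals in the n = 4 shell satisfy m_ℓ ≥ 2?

With n = 4 the allowed ℓ are 0, 1, …, 3.
The (ℓ, m_ℓ) pairs meeting m_ℓ ≥ 2 give: ℓ=2 → 1; ℓ=3 → 2.
Total orbitals: 1 + 2 = 3.

3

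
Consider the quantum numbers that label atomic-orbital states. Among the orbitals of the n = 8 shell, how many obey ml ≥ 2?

Per l-value: l=2 → 1; l=3 → 2; l=4 → 3; l=5 → 4; l=6 → 5; l=7 → 6.
Total orbitals: 1 + 2 + 3 + 4 + 5 + 6 = 21.

21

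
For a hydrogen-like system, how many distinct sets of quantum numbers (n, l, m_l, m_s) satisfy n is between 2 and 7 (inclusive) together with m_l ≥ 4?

Work shell by shell — for each n, count the (l, m_l) pairs that satisfy m_l ≥ 4:
n=5 → 1; n=6 → 3; n=7 → 6.
Orbitals: 1 + 3 + 6 = 10. Including both spin states (m_s = ±1/2) gives 2 × 10 = 20 states.

20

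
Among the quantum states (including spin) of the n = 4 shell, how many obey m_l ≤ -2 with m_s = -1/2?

3

For n = 4, l ranges over 0 … 3.
Orbitals with m_l ≤ -2, by l: l=2 → 1; l=3 → 2.
Orbitals: 1 + 2 = 3. With m_s fixed to a single value there is one state per orbital, giving 3 states.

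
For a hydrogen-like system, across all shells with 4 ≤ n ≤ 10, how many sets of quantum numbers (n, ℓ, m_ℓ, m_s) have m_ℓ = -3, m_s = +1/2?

Work shell by shell — for each n, count the (ℓ, m_ℓ) pairs that satisfy m_ℓ = -3:
n=4 → 1; n=5 → 2; n=6 → 3; n=7 → 4; n=8 → 5; n=9 → 6; n=10 → 7.
Orbitals: 1 + 2 + 3 + 4 + 5 + 6 + 7 = 28. With m_s fixed to +1/2 there is one state per orbital, so 28 states.

28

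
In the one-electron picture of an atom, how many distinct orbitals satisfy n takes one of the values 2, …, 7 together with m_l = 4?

For each n in the range, tally the orbitals obeying m_l = 4:
n=5 → 1; n=6 → 2; n=7 → 3.
Total orbitals: 1 + 2 + 3 = 6.

6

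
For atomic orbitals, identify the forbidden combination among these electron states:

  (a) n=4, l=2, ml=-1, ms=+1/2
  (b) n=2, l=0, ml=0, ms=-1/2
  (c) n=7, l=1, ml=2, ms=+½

(c) has |ml| = 2 > l = 1, violating −l ≤ ml ≤ l.
The remaining sets (a), (b) satisfy all four rules.

(c)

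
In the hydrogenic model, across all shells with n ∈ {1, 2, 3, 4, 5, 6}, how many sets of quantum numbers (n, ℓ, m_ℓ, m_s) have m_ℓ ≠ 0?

140

Per-shell orbital counts meeting the constraint:
n=2 → 2; n=3 → 6; n=4 → 12; n=5 → 20; n=6 → 30.
Orbitals: 2 + 6 + 12 + 20 + 30 = 70. Including both spin states (m_s = ±1/2) gives 2 × 70 = 140 states.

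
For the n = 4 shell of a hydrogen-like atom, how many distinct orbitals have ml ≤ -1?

For n = 4, l ranges over 0 … 3.
The (l, ml) pairs meeting ml ≤ -1 give: l=1 → 1; l=2 → 2; l=3 → 3.
Total orbitals: 1 + 2 + 3 = 6.

6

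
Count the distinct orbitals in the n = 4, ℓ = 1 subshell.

3

A subshell has 2ℓ+1 orbitals; with ℓ = 1, that's 3.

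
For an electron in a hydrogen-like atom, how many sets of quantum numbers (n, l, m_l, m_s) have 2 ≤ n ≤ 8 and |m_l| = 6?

Go shell by shell, enumerating (l, m_l) with |m_l| = 6:
n=7 → 2; n=8 → 4.
Orbitals: 2 + 4 = 6. Including both spin states (m_s = ±1/2) gives 2 × 6 = 12 states.

12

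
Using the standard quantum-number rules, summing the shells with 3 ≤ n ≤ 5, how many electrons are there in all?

Shell n has n² orbitals: 3²=9 + 4²=16 + 5²=25 = 50 orbitals.
Two spin states per orbital: 2 × 50 = 100 electrons.

100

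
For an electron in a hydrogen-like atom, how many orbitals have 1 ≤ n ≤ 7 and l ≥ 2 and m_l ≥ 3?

Go shell by shell, enumerating (l, m_l) with l ≥ 2 and m_l ≥ 3:
n=4 → 1; n=5 → 3; n=6 → 6; n=7 → 10.
Total orbitals: 1 + 3 + 6 + 10 = 20.

20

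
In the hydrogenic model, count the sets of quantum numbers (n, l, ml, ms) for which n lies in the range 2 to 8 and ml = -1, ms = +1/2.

28

Count contributing orbitals for each principal shell:
n=2 → 1; n=3 → 2; n=4 → 3; n=5 → 4; n=6 → 5; n=7 → 6; n=8 → 7.
Orbitals: 1 + 2 + 3 + 4 + 5 + 6 + 7 = 28. With ms fixed to +1/2 there is one state per orbital, so 28 states.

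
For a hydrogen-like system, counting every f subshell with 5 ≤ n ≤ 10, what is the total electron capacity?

An f subshell (ℓ = 3) exists for every n ≥ 4, so shells n = 5, 6, 7, 8, 9, 10 each contribute one — 6 subshells.
Since each f subshell holds 2(2·3+1) = 14 electrons, the total is 6 × 14 = 84.

84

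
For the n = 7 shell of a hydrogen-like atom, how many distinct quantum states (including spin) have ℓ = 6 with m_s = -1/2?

Go through ℓ = 0, …, 6 (the values permitted for n = 7).
Contributions: ℓ=6 → 13.
Orbitals: 13. With m_s fixed to a single value there is one state per orbital, giving 13 states.

13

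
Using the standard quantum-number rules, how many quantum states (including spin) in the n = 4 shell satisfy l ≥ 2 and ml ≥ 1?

For n = 4, l ranges over 0 … 3.
Orbitals with l ≥ 2 and ml ≥ 1, by l: l=2 → 2; l=3 → 3.
Orbitals: 2 + 3 = 5. Each orbital carries two spin states, so 5 × 2 = 10 states.

10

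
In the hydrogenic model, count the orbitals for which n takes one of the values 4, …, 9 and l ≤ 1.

Treat each shell separately and count matching orbitals:
n=4 → 4; n=5 → 4; n=6 → 4; n=7 → 4; n=8 → 4; n=9 → 4.
Total orbitals: 4 + 4 + 4 + 4 + 4 + 4 = 24.

24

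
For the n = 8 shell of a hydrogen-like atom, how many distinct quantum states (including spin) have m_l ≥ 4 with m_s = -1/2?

10

For n = 8, l ranges over 0 … 7.
Orbitals with m_l ≥ 4, by l: l=4 → 1; l=5 → 2; l=6 → 3; l=7 → 4.
Orbitals: 1 + 2 + 3 + 4 = 10. With m_s fixed to a single value there is one state per orbital, giving 10 states.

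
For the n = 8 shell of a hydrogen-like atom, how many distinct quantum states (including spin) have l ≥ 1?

126

The n = 8 shell has l = 0 through 7; check each.
The (l, ml) pairs meeting l ≥ 1 give: l=1 → 3; l=2 → 5; l=3 → 7; l=4 → 9; l=5 → 11; l=6 → 13; l=7 → 15.
Orbitals: 3 + 5 + 7 + 9 + 11 + 13 + 15 = 63. Each orbital carries two spin states, so 63 × 2 = 126 states.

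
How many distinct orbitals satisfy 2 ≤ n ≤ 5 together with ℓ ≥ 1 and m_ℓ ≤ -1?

20

Per-shell orbital counts meeting the constraint:
n=2 → 1; n=3 → 3; n=4 → 6; n=5 → 10.
Total orbitals: 1 + 3 + 6 + 10 = 20.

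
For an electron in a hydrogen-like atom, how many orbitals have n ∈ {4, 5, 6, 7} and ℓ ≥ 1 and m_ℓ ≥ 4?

For each n in the range, tally the orbitals obeying ℓ ≥ 1 and m_ℓ ≥ 4:
n=5 → 1; n=6 → 3; n=7 → 6.
Total orbitals: 1 + 3 + 6 = 10.

10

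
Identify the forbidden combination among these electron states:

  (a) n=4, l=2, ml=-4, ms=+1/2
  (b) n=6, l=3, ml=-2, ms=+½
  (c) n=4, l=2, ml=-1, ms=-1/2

(a) has |ml| = 4 > l = 2, violating −l ≤ ml ≤ l.
The remaining sets (b), (c) satisfy all four rules.

(a)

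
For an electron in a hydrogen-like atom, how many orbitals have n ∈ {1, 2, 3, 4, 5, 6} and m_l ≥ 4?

4

Count contributing orbitals for each principal shell:
n=5 → 1; n=6 → 3.
Total orbitals: 1 + 3 = 4.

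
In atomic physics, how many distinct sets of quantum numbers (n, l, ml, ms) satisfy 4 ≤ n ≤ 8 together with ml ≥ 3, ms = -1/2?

35

Count contributing orbitals for each principal shell:
n=4 → 1; n=5 → 3; n=6 → 6; n=7 → 10; n=8 → 15.
Orbitals: 1 + 3 + 6 + 10 + 15 = 35. With ms fixed to -1/2 there is one state per orbital, so 35 states.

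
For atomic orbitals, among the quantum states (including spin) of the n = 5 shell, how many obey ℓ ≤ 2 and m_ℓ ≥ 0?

12

The n = 5 shell has ℓ = 0 through 4; check each.
Per ℓ-value: ℓ=0 → 1; ℓ=1 → 2; ℓ=2 → 3.
Orbitals: 1 + 2 + 3 = 6. Each orbital carries two spin states, so 6 × 2 = 12 states.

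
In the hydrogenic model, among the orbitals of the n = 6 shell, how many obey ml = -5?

Orbitals with ml = -5, by l: l=5 → 1.
Total orbitals: 1.

1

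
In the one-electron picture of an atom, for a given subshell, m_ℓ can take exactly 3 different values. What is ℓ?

m_ℓ ranges over 2ℓ+1 integers, so 2ℓ+1 = 3 ⇒ ℓ = 1.

ℓ = 1 (p)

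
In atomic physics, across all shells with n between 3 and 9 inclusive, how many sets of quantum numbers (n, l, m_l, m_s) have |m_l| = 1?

Work shell by shell — for each n, count the (l, m_l) pairs that satisfy |m_l| = 1:
n=3 → 4; n=4 → 6; n=5 → 8; n=6 → 10; n=7 → 12; n=8 → 14; n=9 → 16.
Orbitals: 4 + 6 + 8 + 10 + 12 + 14 + 16 = 70. Including both spin states (m_s = ±1/2) gives 2 × 70 = 140 states.

140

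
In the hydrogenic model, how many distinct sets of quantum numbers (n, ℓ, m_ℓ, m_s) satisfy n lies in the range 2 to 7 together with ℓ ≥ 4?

124

Treat each shell separately and count matching orbitals:
n=5 → 9; n=6 → 20; n=7 → 33.
Orbitals: 9 + 20 + 33 = 62. Including both spin states (m_s = ±1/2) gives 2 × 62 = 124 states.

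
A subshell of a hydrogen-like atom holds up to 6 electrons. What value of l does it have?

2(2l+1) = 6 ⇒ 2l+1 = 3 ⇒ l = 1.

l = 1 (p)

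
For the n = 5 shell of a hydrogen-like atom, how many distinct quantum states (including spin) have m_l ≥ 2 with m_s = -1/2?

Go through l = 0, …, 4 (the values permitted for n = 5).
Per l-value: l=2 → 1; l=3 → 2; l=4 → 3.
Orbitals: 1 + 2 + 3 = 6. With m_s fixed to a single value there is one state per orbital, giving 6 states.

6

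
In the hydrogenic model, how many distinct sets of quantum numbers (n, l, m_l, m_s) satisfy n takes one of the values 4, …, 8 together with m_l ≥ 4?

40

Go shell by shell, enumerating (l, m_l) with m_l ≥ 4:
n=5 → 1; n=6 → 3; n=7 → 6; n=8 → 10.
Orbitals: 1 + 3 + 6 + 10 = 20. Including both spin states (m_s = ±1/2) gives 2 × 20 = 40 states.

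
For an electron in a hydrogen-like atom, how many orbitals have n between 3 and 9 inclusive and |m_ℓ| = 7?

6

Go shell by shell, enumerating (ℓ, m_ℓ) with |m_ℓ| = 7:
n=8 → 2; n=9 → 4.
Total orbitals: 2 + 4 = 6.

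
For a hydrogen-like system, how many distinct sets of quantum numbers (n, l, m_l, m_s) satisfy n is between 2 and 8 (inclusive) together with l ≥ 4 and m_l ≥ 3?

60

Work shell by shell — for each n, count the (l, m_l) pairs that satisfy l ≥ 4 and m_l ≥ 3:
n=5 → 2; n=6 → 5; n=7 → 9; n=8 → 14.
Orbitals: 2 + 5 + 9 + 14 = 30. Including both spin states (m_s = ±1/2) gives 2 × 30 = 60 states.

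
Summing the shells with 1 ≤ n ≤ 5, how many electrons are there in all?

Shell n has n² orbitals: 1²=1 + 2²=4 + 3²=9 + 4²=16 + 5²=25 = 55 orbitals.
Two spin states per orbital: 2 × 55 = 110 electrons.

110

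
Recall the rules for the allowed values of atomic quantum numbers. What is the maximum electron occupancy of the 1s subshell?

2

A subshell with l = 0 has 2l+1 = 1 orbital, each holding 2 electrons (spin ±1/2), so 1 × 2 = 2.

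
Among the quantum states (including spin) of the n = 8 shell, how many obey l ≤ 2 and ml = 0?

For n = 8, l ranges over 0 … 7.
The (l, ml) pairs meeting l ≤ 2 and ml = 0 give: l=0 → 1; l=1 → 1; l=2 → 1.
Orbitals: 1 + 1 + 1 = 3. Each orbital carries two spin states, so 3 × 2 = 6 states.

6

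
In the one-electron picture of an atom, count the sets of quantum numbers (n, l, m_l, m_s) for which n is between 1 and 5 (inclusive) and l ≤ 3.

Count contributing orbitals for each principal shell:
n=1 → 1; n=2 → 4; n=3 → 9; n=4 → 16; n=5 → 16.
Orbitals: 1 + 4 + 9 + 16 + 16 = 46. Including both spin states (m_s = ±1/2) gives 2 × 46 = 92 states.

92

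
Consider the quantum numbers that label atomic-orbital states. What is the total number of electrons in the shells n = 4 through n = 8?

380

Shell n has n² orbitals: 4²=16 + 5²=25 + 6²=36 + 7²=49 + 8²=64 = 190 orbitals.
Two spin states per orbital: 2 × 190 = 380 electrons.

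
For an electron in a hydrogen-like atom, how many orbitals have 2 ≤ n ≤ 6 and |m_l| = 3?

Work shell by shell — for each n, count the (l, m_l) pairs that satisfy |m_l| = 3:
n=4 → 2; n=5 → 4; n=6 → 6.
Total orbitals: 2 + 4 + 6 = 12.

12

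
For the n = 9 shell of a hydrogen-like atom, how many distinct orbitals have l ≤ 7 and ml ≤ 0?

Contributions: l=0 → 1; l=1 → 2; l=2 → 3; l=3 → 4; l=4 → 5; l=5 → 6; l=6 → 7; l=7 → 8.
Total orbitals: 1 + 2 + 3 + 4 + 5 + 6 + 7 + 8 = 36.

36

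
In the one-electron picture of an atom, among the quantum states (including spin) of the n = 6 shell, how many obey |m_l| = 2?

16

With n = 6 the allowed l are 0, 1, …, 5.
Per l-value: l=2 → 2; l=3 → 2; l=4 → 2; l=5 → 2.
Orbitals: 2 + 2 + 2 + 2 = 8. Each orbital carries two spin states, so 8 × 2 = 16 states.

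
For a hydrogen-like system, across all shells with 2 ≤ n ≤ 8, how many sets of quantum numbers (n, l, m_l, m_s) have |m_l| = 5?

24

Go shell by shell, enumerating (l, m_l) with |m_l| = 5:
n=6 → 2; n=7 → 4; n=8 → 6.
Orbitals: 2 + 4 + 6 = 12. Including both spin states (m_s = ±1/2) gives 2 × 12 = 24 states.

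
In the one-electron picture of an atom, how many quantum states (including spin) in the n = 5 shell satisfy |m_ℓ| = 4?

4

For n = 5, ℓ ranges over 0 … 4.
Per ℓ-value: ℓ=4 → 2.
Orbitals: 2. Each orbital carries two spin states, so 2 × 2 = 4 states.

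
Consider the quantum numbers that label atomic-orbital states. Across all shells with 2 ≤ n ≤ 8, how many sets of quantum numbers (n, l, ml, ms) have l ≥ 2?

Treat each shell separately and count matching orbitals:
n=3 → 5; n=4 → 12; n=5 → 21; n=6 → 32; n=7 → 45; n=8 → 60.
Orbitals: 5 + 12 + 21 + 32 + 45 + 60 = 175. Including both spin states (ms = ±1/2) gives 2 × 175 = 350 states.

350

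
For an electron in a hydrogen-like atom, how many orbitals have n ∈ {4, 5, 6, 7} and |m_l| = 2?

For each n in the range, tally the orbitals obeying |m_l| = 2:
n=4 → 4; n=5 → 6; n=6 → 8; n=7 → 10.
Total orbitals: 4 + 6 + 8 + 10 = 28.

28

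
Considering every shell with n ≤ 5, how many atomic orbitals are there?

Total orbitals = 1² + 2² + 3² + 4² + 5² = 55.

55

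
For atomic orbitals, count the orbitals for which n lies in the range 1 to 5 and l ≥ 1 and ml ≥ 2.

10

Go shell by shell, enumerating (l, ml) with l ≥ 1 and ml ≥ 2:
n=3 → 1; n=4 → 3; n=5 → 6.
Total orbitals: 1 + 3 + 6 = 10.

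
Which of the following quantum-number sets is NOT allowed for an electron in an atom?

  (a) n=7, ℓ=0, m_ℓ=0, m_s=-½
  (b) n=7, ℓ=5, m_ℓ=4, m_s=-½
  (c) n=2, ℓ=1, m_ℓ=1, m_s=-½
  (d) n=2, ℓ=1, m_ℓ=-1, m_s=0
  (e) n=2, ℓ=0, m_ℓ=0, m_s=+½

(d) has m_s = 0, but an electron's spin must be ±1/2.
The remaining sets (a), (b), (c), (e) satisfy all four rules.

(d)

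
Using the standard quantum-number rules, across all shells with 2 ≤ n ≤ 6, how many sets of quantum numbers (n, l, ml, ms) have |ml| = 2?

40

Go shell by shell, enumerating (l, ml) with |ml| = 2:
n=3 → 2; n=4 → 4; n=5 → 6; n=6 → 8.
Orbitals: 2 + 4 + 6 + 8 = 20. Including both spin states (ms = ±1/2) gives 2 × 20 = 40 states.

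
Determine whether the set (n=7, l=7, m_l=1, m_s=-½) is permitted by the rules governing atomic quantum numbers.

Invalid

The orbital quantum number must satisfy 0 ≤ l ≤ n−1. With n = 7 the allowed l values are 0, 1, 2, 3, 4, 5, 6, so l = 7 is out of range.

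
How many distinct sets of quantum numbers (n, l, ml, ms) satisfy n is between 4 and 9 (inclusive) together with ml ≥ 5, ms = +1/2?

20

Go shell by shell, enumerating (l, ml) with ml ≥ 5:
n=6 → 1; n=7 → 3; n=8 → 6; n=9 → 10.
Orbitals: 1 + 3 + 6 + 10 = 20. With ms fixed to +1/2 there is one state per orbital, so 20 states.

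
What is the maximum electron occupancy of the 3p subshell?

6

A subshell with ℓ = 1 has 2ℓ+1 = 3 orbitals, each holding 2 electrons (spin ±1/2), so 3 × 2 = 6.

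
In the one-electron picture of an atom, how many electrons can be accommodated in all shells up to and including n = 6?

Total orbitals = 1² + 2² + 3² + 4² + 5² + 6² = 91. Doubling for spin gives 182 electrons.

182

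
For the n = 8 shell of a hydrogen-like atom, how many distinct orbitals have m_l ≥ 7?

The n = 8 shell has l = 0 through 7; check each.
Orbitals with m_l ≥ 7, by l: l=7 → 1.
Total orbitals: 1.

1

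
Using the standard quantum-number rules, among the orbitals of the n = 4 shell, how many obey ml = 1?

3

With n = 4 the allowed l are 0, 1, …, 3.
Per l-value: l=1 → 1; l=2 → 1; l=3 → 1.
Total orbitals: 1 + 1 + 1 = 3.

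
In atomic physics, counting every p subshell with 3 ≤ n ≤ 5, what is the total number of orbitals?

9

A p subshell (ℓ = 1) exists for every n ≥ 2, so shells n = 3, 4, 5 each contribute one — 3 subshells.
Since each p subshell has 2·1+1 = 3 orbitals, the total is 3 × 3 = 9.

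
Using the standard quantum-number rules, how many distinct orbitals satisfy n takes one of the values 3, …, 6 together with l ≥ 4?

For each n in the range, tally the orbitals obeying l ≥ 4:
n=5 → 9; n=6 → 20.
Total orbitals: 9 + 20 = 29.

29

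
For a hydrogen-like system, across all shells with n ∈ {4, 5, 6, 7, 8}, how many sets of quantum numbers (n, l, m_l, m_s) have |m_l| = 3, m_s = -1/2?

30

For each n in the range, tally the orbitals obeying |m_l| = 3:
n=4 → 2; n=5 → 4; n=6 → 6; n=7 → 8; n=8 → 10.
Orbitals: 2 + 4 + 6 + 8 + 10 = 30. With m_s fixed to -1/2 there is one state per orbital, so 30 states.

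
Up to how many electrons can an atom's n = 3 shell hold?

18

A shell holds 2n² electrons: 2 × 3² = 2 × 9 = 18.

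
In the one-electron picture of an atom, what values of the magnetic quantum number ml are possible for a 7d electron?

The 7d subshell has l = 2, and ml takes every integer from −l to +l. With l = 2 that gives the 5 values -2, -1, 0, 1, 2.

-2, -1, 0, 1, 2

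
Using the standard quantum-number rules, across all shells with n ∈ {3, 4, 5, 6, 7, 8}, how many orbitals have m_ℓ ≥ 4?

Work shell by shell — for each n, count the (ℓ, m_ℓ) pairs that satisfy m_ℓ ≥ 4:
n=5 → 1; n=6 → 3; n=7 → 6; n=8 → 10.
Total orbitals: 1 + 3 + 6 + 10 = 20.

20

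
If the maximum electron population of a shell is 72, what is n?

2n² = 72 ⇒ n² = 36 ⇒ n = 6.

n = 6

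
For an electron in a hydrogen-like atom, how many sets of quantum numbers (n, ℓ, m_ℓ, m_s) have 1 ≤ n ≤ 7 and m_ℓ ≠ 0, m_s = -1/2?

Work shell by shell — for each n, count the (ℓ, m_ℓ) pairs that satisfy m_ℓ ≠ 0:
n=2 → 2; n=3 → 6; n=4 → 12; n=5 → 20; n=6 → 30; n=7 → 42.
Orbitals: 2 + 6 + 12 + 20 + 30 + 42 = 112. With m_s fixed to -1/2 there is one state per orbital, so 112 states.

112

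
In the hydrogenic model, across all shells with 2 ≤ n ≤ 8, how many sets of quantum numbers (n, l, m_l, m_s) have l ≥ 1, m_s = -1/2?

196

Per-shell orbital counts meeting the constraint:
n=2 → 3; n=3 → 8; n=4 → 15; n=5 → 24; n=6 → 35; n=7 → 48; n=8 → 63.
Orbitals: 3 + 8 + 15 + 24 + 35 + 48 + 63 = 196. With m_s fixed to -1/2 there is one state per orbital, so 196 states.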